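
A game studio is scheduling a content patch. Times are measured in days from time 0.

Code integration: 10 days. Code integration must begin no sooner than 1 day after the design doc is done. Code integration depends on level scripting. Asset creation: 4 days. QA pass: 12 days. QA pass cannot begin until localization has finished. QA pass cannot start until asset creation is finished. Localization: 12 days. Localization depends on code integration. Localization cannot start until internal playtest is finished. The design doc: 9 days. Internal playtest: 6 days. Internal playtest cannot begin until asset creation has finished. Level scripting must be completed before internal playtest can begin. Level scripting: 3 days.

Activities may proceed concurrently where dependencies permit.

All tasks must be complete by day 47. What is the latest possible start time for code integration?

QA pass must finish by day 47; it takes 12 days, so it must start by 47 − 12 = day 35.
Localization must finish before QA pass (must start by day 35). With a 12-day duration, localization must start by 35 − 12 = day 23.
Code integration has to be done before localization (must start by day 23). That means finishing by day 23, i.e. starting by 23 − 10 = day 13.

13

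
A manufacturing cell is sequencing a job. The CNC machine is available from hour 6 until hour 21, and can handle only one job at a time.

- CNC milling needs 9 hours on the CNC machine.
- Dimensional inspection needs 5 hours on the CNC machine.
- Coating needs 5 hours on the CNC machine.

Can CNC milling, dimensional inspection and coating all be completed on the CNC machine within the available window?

No

The CNC machine window is 21 − 6 = 15 hours.
Running back to back, the jobs need 9 + 5 + 5 = 19 hours on the CNC machine.
Since 19 > 15, they cannot all fit.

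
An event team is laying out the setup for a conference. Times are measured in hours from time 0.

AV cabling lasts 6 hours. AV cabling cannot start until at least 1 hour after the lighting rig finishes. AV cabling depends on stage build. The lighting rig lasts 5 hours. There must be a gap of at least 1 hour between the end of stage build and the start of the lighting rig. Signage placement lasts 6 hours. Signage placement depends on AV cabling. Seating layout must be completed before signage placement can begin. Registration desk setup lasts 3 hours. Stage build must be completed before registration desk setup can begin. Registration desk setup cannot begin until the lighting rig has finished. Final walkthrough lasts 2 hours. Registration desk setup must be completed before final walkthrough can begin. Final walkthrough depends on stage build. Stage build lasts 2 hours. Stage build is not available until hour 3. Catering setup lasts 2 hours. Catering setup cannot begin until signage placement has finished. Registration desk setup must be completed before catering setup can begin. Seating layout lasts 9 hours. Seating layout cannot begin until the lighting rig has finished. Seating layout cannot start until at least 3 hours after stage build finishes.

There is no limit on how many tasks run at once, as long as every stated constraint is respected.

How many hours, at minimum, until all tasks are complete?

Stage build cannot begin until its own release at hour 3. It runs from hour 3 to 3 + 2 = hour 5.
The lighting rig cannot begin until stage build (finishes hour 5, plus 1-hour gap → hour 6). It runs from hour 6 to 6 + 5 = hour 11.
For registration desk setup: stage build (finishes hour 5); the lighting rig (finishes hour 11). Taking the maximum gives a start of hour 11, and it finishes at 11 + 3 = hour 14.
Final walkthrough cannot start until registration desk setup (finishes hour 14); stage build (finishes hour 5). The controlling bound is hour 14, so final walkthrough finishes at 14 + 2 = hour 16.
Seating layout cannot start until the lighting rig (finishes hour 11); stage build (finishes hour 5, plus 3-hour gap → hour 8). The controlling bound is hour 11, so seating layout finishes at 11 + 9 = hour 20.
AV cabling needs all of the lighting rig (finishes hour 11, plus 1-hour gap → hour 12); stage build (finishes hour 5). That puts its earliest start at hour 12; it finishes at 12 + 6 = hour 18.
Signage placement cannot start until AV cabling (finishes hour 18); seating layout (finishes hour 20). The controlling bound is hour 20, so signage placement finishes at 20 + 6 = hour 26.
Catering setup has to wait for signage placement (finishes hour 26); registration desk setup (finishes hour 14). The latest of these is hour 26, so catering setup runs hour 26 to 26 + 2 = hour 28.
All tasks are finished once the last one completes. Finish times: Stage build at 5, The lighting rig at 11, AV cabling at 18, Seating layout at 20, Registration desk setup at 14, Signage placement at 26, Catering setup at 28, Final walkthrough at 16. The latest is hour 28.

28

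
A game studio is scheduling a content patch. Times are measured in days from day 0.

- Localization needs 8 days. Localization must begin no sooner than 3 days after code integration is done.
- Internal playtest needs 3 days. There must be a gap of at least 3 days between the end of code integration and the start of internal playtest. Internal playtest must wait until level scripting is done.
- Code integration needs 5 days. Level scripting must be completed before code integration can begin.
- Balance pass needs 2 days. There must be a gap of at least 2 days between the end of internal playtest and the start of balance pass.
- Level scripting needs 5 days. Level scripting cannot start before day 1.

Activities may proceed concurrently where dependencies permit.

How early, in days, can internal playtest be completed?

Level scripting waits on its own release at day 1, so it starts at day 1 and finishes at 1 + 5 = day 6.
Code integration waits on level scripting (finishes day 6), so it starts at day 6 and finishes at 6 + 5 = day 11.
For internal playtest: code integration (finishes day 11, plus 3-day gap → day 14); level scripting (finishes day 6). Taking the maximum gives a start of day 14, and it finishes at 14 + 3 = day 17.

17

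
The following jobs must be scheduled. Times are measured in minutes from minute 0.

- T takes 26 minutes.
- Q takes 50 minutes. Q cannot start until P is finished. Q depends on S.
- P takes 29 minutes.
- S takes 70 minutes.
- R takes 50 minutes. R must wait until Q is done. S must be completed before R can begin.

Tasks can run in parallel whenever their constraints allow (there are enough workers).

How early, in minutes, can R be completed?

S can start immediately at minute 0; it finishes at minute 70.
P has no prerequisites, so it starts at minute 0 and finishes at minute 29.
For Q: P (finishes minute 29); S (finishes minute 70). Taking the maximum gives a start of minute 70, and it finishes at 70 + 50 = minute 120.
For R: Q (finishes minute 120); S (finishes minute 70). Taking the maximum gives a start of minute 120, and it finishes at 120 + 50 = minute 170.

170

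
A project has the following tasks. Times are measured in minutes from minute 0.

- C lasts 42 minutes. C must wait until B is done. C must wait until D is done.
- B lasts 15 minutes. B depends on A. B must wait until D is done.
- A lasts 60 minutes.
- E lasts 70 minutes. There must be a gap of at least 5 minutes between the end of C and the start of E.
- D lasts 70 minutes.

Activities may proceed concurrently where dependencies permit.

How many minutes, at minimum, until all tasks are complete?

202

D can start immediately at minute 0; it finishes at minute 70.
Nothing blocks A, so it runs from minute 0 to minute 60.
B has to wait for A (finishes minute 60); D (finishes minute 70). The latest of these is minute 70, so B runs minute 70 to 70 + 15 = minute 85.
C has to wait for B (finishes minute 85); D (finishes minute 70). The latest of these is minute 85, so C runs minute 85 to 85 + 42 = minute 127.
E waits on C (finishes minute 127, plus 5-minute gap → minute 132), so it starts at minute 132 and finishes at 132 + 70 = minute 202.
All tasks are finished once the last one completes. Finish times: A at 60, B at 85, C at 127, D at 70, E at 202. The latest is minute 202.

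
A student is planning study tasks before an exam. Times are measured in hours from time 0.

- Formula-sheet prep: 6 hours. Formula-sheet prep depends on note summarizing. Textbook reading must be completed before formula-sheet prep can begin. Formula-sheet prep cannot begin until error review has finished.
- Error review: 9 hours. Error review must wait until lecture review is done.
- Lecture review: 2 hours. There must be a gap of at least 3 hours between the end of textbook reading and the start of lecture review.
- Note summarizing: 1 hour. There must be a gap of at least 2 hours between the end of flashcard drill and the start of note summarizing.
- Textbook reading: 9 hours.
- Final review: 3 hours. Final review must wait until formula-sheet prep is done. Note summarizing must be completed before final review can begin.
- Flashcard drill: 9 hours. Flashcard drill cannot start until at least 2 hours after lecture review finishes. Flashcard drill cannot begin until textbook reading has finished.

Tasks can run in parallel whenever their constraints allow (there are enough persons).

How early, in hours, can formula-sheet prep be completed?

Nothing blocks textbook reading, so it runs from hour 0 to hour 9.
Lecture review cannot begin until textbook reading (finishes hour 9, plus 3-hour gap → hour 12). It runs from hour 12 to 12 + 2 = hour 14.
Error review waits on lecture review (finishes hour 14), so it starts at hour 14 and finishes at 14 + 9 = hour 23.
For flashcard drill: lecture review (finishes hour 14, plus 2-hour gap → hour 16); textbook reading (finishes hour 9). Taking the maximum gives a start of hour 16, and it finishes at 16 + 9 = hour 25.
Note summarizing cannot begin until flashcard drill (finishes hour 25, plus 2-hour gap → hour 27). It runs from hour 27 to 27 + 1 = hour 28.
Formula-sheet prep has to wait for note summarizing (finishes hour 28); textbook reading (finishes hour 9); error review (finishes hour 23). The latest of these is hour 28, so formula-sheet prep runs hour 28 to 28 + 6 = hour 34.

34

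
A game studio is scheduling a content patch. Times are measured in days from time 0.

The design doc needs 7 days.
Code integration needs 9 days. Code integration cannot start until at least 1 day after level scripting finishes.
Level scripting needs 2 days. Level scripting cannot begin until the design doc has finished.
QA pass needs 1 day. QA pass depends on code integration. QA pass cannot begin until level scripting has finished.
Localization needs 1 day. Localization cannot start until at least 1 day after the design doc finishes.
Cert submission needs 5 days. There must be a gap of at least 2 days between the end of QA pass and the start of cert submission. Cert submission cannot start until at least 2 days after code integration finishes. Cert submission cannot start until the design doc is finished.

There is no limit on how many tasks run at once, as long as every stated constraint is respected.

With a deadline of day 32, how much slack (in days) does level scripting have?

5

The design doc has no prerequisites, so it starts at day 0 and finishes at day 7.
Level scripting cannot begin until the design doc (finishes day 7). It runs from day 7 to 7 + 2 = day 9.

Working backward from the deadline:
Nothing follows cert submission; the deadline of day 32 is its only limit. It must start by 32 − 5 = day 27.
Since cert submission (must start by day 27, minus 2-day gap → day 25) depends on it, QA pass must finish by day 25. Backing off its 1-day duration gives a latest start of day 24.
For code integration: QA pass (must start by day 24); cert submission (must start by day 27, minus 2-day gap → day 25). The most restrictive is day 24; with a 9-day duration, code integration must start by day 15.
For level scripting: code integration (must start by day 15, minus 1-day gap → day 14); QA pass (must start by day 24). The most restrictive is day 14; with a 2-day duration, level scripting must start by day 12.
So level scripting can start as early as day 7 and as late as day 12, giving 12 − 7 = 5 days of slack.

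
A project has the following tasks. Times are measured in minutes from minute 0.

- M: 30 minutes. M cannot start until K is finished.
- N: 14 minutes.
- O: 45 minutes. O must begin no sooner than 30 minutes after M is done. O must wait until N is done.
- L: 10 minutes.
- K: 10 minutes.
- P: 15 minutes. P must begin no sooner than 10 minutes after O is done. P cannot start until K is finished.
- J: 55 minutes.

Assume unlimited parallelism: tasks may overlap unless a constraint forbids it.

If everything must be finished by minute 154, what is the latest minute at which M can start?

24

To finish by minute 154, P (duration 15) must start no later than minute 139.
O feeds into P (must start by minute 139, minus 10-minute gap → minute 129); so O must finish by minute 129 and therefore start by minute 84.
M feeds into O (must start by minute 84, minus 30-minute gap → minute 54); so M must finish by minute 54 and therefore start by minute 24.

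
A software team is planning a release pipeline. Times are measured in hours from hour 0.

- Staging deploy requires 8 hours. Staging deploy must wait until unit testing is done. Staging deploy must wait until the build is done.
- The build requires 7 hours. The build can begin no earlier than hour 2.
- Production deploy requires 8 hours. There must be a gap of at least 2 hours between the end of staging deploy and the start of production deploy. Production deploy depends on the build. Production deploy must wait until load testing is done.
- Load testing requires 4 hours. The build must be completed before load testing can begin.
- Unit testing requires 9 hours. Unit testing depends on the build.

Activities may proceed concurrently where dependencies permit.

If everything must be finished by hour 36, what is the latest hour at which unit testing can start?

9

To finish by hour 36, production deploy (duration 8) must start no later than hour 28.
Staging deploy has to be done before production deploy (must start by hour 28, minus 2-hour gap → hour 26). That means finishing by hour 26, i.e. starting by 26 − 8 = hour 18.
Unit testing must finish before staging deploy (must start by hour 18). With a 9-hour duration, unit testing must start by 18 − 9 = hour 9.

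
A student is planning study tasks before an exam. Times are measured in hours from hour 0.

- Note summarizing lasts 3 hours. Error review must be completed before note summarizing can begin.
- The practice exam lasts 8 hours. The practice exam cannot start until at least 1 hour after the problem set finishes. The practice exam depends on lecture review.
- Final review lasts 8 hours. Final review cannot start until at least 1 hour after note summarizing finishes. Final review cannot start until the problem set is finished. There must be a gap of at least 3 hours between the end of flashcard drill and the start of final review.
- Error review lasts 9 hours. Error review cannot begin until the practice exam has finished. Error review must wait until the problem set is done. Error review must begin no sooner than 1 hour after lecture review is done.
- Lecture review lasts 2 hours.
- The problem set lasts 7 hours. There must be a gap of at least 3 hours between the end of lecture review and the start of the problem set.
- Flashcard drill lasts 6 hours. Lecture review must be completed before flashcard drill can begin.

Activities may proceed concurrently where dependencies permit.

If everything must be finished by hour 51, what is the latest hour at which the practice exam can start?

22

Final review must finish by hour 51; it takes 8 hours, so it must start by 51 − 8 = hour 43.
Note summarizing has to be done before final review (must start by hour 43, minus 1-hour gap → hour 42). That means finishing by hour 42, i.e. starting by 42 − 3 = hour 39.
Error review has to be done before note summarizing (must start by hour 39). That means finishing by hour 39, i.e. starting by 39 − 9 = hour 30.
Since error review (must start by hour 30) depends on it, the practice exam must finish by hour 30. Backing off its 8-hour duration gives a latest start of hour 22.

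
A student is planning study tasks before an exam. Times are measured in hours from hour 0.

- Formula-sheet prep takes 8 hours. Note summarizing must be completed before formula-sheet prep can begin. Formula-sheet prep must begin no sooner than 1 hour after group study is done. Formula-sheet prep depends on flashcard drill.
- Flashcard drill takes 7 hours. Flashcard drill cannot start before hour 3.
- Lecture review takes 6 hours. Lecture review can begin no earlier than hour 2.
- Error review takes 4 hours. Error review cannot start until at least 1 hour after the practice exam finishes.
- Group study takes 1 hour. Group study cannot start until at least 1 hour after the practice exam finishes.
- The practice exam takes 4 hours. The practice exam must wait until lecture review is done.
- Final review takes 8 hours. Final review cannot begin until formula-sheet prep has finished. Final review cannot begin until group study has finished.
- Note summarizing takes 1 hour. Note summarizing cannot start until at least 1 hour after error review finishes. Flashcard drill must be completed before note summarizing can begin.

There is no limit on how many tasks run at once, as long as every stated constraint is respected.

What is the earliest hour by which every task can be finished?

35

Flashcard drill cannot begin until its own release at hour 3. It runs from hour 3 to 3 + 7 = hour 10.
Lecture review cannot begin until its own release at hour 2. It runs from hour 2 to 2 + 6 = hour 8.
After lecture review (finishes hour 8), the practice exam can start at hour 8 and finishes at hour 12.
Group study waits on the practice exam (finishes hour 12, plus 1-hour gap → hour 13), so it starts at hour 13 and finishes at 13 + 1 = hour 14.
Error review waits on the practice exam (finishes hour 12, plus 1-hour gap → hour 13), so it starts at hour 13 and finishes at 13 + 4 = hour 17.
Note summarizing cannot start until error review (finishes hour 17, plus 1-hour gap → hour 18); flashcard drill (finishes hour 10). The controlling bound is hour 18, so note summarizing finishes at 18 + 1 = hour 19.
Formula-sheet prep cannot start until note summarizing (finishes hour 19); group study (finishes hour 14, plus 1-hour gap → hour 15); flashcard drill (finishes hour 10). The controlling bound is hour 19, so formula-sheet prep finishes at 19 + 8 = hour 27.
Final review has to wait for formula-sheet prep (finishes hour 27); group study (finishes hour 14). The latest of these is hour 27, so final review runs hour 27 to 27 + 8 = hour 35.
All tasks are finished once the last one completes. Finish times: Lecture review at 8, Flashcard drill at 10, The practice exam at 12, Error review at 17, Group study at 14, Note summarizing at 19, Formula-sheet prep at 27, Final review at 35. The latest is hour 35.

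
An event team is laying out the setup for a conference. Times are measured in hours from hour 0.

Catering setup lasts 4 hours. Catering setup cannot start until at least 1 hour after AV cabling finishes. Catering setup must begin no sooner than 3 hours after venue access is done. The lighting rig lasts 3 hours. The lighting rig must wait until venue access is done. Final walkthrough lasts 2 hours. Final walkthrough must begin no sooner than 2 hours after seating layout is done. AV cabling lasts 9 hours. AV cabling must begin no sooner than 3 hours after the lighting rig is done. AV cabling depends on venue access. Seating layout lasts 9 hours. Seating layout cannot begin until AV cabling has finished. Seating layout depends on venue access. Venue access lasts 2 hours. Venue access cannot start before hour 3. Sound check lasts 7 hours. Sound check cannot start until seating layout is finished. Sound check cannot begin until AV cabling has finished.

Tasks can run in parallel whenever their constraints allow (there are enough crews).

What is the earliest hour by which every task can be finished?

36

After its own release at hour 3, venue access can start at hour 3 and finishes at hour 5.
The lighting rig cannot begin until venue access (finishes hour 5). It runs from hour 5 to 5 + 3 = hour 8.
AV cabling cannot start until the lighting rig (finishes hour 8, plus 3-hour gap → hour 11); venue access (finishes hour 5). The controlling bound is hour 11, so AV cabling finishes at 11 + 9 = hour 20.
Catering setup needs all of AV cabling (finishes hour 20, plus 1-hour gap → hour 21); venue access (finishes hour 5, plus 3-hour gap → hour 8). That puts its earliest start at hour 21; it finishes at 21 + 4 = hour 25.
For seating layout: AV cabling (finishes hour 20); venue access (finishes hour 5). Taking the maximum gives a start of hour 20, and it finishes at 20 + 9 = hour 29.
After seating layout (finishes hour 29, plus 2-hour gap → hour 31), final walkthrough can start at hour 31 and finishes at hour 33.
Sound check needs all of seating layout (finishes hour 29); AV cabling (finishes hour 20). That puts its earliest start at hour 29; it finishes at 29 + 7 = hour 36.
All tasks are finished once the last one completes. Finish times: Venue access at 5, The lighting rig at 8, AV cabling at 20, Seating layout at 29, Catering setup at 25, Sound check at 36, Final walkthrough at 33. The latest is hour 36.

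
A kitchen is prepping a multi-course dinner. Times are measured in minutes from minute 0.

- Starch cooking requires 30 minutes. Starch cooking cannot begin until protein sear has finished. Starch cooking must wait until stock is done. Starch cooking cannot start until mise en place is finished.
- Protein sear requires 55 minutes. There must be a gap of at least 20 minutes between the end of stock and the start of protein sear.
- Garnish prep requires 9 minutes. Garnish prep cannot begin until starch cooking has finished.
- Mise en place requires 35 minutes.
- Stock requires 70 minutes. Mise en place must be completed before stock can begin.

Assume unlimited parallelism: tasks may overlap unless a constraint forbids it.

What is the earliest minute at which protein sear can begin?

125

Mise en place has no prerequisites, so it starts at minute 0 and finishes at minute 35.
After mise en place (finishes minute 35), stock can start at minute 35 and finishes at minute 105.
Protein sear waits on stock (finishes minute 105, plus 20-minute gap → minute 125), so the earliest it can start is minute 125.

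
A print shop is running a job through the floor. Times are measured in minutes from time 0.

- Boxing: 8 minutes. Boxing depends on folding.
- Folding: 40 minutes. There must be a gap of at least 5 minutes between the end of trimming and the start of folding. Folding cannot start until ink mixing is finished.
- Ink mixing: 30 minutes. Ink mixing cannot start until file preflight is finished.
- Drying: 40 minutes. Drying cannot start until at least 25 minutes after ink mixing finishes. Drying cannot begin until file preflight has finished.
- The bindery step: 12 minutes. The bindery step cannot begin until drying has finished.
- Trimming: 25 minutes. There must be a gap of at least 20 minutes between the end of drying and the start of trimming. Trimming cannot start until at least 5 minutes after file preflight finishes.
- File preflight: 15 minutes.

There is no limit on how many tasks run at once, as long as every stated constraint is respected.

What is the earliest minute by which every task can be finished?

208

Nothing blocks file preflight, so it runs from minute 0 to minute 15.
After file preflight (finishes minute 15), ink mixing can start at minute 15 and finishes at minute 45.
Drying cannot start until ink mixing (finishes minute 45, plus 25-minute gap → minute 70); file preflight (finishes minute 15). The controlling bound is minute 70, so drying finishes at 70 + 40 = minute 110.
After drying (finishes minute 110), the bindery step can start at minute 110 and finishes at minute 122.
Trimming has to wait for drying (finishes minute 110, plus 20-minute gap → minute 130); file preflight (finishes minute 15, plus 5-minute gap → minute 20). The latest of these is minute 130, so trimming runs minute 130 to 130 + 25 = minute 155.
Folding cannot start until trimming (finishes minute 155, plus 5-minute gap → minute 160); ink mixing (finishes minute 45). The controlling bound is minute 160, so folding finishes at 160 + 40 = minute 200.
Boxing cannot begin until folding (finishes minute 200). It runs from minute 200 to 200 + 8 = minute 208.
All tasks are finished once the last one completes. Finish times: File preflight at 15, Ink mixing at 45, Drying at 110, Trimming at 155, Folding at 200, The bindery step at 122, Boxing at 208. The latest is minute 208.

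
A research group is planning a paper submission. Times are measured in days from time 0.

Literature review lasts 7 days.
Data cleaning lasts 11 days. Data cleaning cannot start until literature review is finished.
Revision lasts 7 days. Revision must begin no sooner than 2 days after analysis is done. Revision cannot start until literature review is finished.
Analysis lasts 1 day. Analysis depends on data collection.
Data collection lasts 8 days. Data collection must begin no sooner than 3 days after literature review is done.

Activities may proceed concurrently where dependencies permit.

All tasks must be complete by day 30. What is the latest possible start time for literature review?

2

Nothing follows revision; the deadline of day 30 is its only limit. It must start by 30 − 7 = day 23.
Analysis has to be done before revision (must start by day 23, minus 2-day gap → day 21). That means finishing by day 21, i.e. starting by 21 − 1 = day 20.
Data collection must finish before analysis (must start by day 20). With an 8-day duration, data collection must start by 20 − 8 = day 12.
Data cleaning must finish by day 30; it takes 11 days, so it must start by 30 − 11 = day 19.
For literature review: data collection (must start by day 12, minus 3-day gap → day 9); data cleaning (must start by day 19); revision (must start by day 23). The most restrictive is day 9; with a 7-day duration, literature review must start by day 2.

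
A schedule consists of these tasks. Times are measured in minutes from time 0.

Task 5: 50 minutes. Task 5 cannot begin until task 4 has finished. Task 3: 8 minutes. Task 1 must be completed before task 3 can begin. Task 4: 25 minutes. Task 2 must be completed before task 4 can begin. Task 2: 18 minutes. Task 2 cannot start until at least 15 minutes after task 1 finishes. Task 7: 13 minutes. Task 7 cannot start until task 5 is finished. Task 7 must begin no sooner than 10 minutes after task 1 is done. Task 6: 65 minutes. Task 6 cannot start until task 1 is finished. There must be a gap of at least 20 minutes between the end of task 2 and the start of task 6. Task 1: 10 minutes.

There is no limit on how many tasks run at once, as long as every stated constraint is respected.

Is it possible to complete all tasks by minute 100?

No

Nothing blocks task 1, so it runs from minute 0 to minute 10.
Task 3 waits on task 1 (finishes minute 10), so it starts at minute 10 and finishes at 10 + 8 = minute 18.
Task 2 cannot begin until task 1 (finishes minute 10, plus 15-minute gap → minute 25). It runs from minute 25 to 25 + 18 = minute 43.
Task 6 cannot start until task 1 (finishes minute 10); task 2 (finishes minute 43, plus 20-minute gap → minute 63). The controlling bound is minute 63, so task 6 finishes at 63 + 65 = minute 128.
Task 4 waits on task 2 (finishes minute 43), so it starts at minute 43 and finishes at 43 + 25 = minute 68.
After task 4 (finishes minute 68), task 5 can start at minute 68 and finishes at minute 118.
Task 7 has to wait for task 5 (finishes minute 118); task 1 (finishes minute 10, plus 10-minute gap → minute 20). The latest of these is minute 118, so task 7 runs minute 118 to 118 + 13 = minute 131.
The earliest everything can be done is minute 131, which is after the deadline of 100, so it is not possible.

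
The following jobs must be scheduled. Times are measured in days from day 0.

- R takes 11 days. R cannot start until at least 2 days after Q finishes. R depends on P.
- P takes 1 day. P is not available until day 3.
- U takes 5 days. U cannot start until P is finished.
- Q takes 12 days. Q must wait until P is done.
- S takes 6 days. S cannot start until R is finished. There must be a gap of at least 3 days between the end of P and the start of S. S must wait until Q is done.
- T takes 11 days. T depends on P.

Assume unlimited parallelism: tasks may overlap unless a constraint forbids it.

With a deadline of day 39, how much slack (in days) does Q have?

After its own release at day 3, P can start at day 3 and finishes at day 4.
Q cannot begin until P (finishes day 4). It runs from day 4 to 4 + 12 = day 16.

Working backward from the deadline:
Nothing follows S; the deadline of day 39 is its only limit. It must start by 39 − 6 = day 33.
R must finish before S (must start by day 33). With an 11-day duration, R must start by 33 − 11 = day 22.
Q feeds R (must start by day 22, minus 2-day gap → day 20); S (must start by day 33). Taking the minimum, Q must finish by day 20 and start by 20 − 12 = day 8.
So Q can start as early as day 4 and as late as day 8, giving 8 − 4 = 4 days of slack.

4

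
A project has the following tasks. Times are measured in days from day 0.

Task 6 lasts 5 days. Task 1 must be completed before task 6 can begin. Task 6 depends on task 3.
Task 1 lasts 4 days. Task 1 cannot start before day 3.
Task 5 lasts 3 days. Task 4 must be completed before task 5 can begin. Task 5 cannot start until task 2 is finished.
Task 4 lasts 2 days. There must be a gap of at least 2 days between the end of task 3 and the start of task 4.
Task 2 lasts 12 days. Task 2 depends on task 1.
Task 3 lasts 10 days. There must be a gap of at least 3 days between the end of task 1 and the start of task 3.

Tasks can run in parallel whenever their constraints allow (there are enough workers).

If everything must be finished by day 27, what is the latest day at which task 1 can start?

3

Task 5 has no dependents, so it just needs to finish by day 27. Starting by 27 − 3 = day 24 achieves that.
Task 2 must finish before task 5 (must start by day 24). With a 12-day duration, task 2 must start by 24 − 12 = day 12.
Task 4 feeds into task 5 (must start by day 24); so task 4 must finish by day 24 and therefore start by day 22.
Task 6 has no dependents, so it just needs to finish by day 27. Starting by 27 − 5 = day 22 achieves that.
Task 3 has several dependents: task 4 (must start by day 22, minus 2-day gap → day 20); task 6 (must start by day 22). The earliest of those limits is day 20, so task 3 must start by 20 − 10 = day 10.
Task 1 feeds task 2 (must start by day 12); task 3 (must start by day 10, minus 3-day gap → day 7); task 6 (must start by day 22). Taking the minimum, task 1 must finish by day 7 and start by 7 − 4 = day 3.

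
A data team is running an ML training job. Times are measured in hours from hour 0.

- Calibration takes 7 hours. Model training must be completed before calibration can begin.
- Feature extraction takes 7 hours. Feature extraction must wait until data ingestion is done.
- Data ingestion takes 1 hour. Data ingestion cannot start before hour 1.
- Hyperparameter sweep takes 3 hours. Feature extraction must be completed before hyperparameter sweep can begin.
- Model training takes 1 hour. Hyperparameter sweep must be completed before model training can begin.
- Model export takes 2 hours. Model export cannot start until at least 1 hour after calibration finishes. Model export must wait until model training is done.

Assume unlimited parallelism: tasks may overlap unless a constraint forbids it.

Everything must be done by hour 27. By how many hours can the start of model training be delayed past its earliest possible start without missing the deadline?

Data ingestion cannot begin until its own release at hour 1. It runs from hour 1 to 1 + 1 = hour 2.
Feature extraction waits on data ingestion (finishes hour 2), so it starts at hour 2 and finishes at 2 + 7 = hour 9.
After feature extraction (finishes hour 9), hyperparameter sweep can start at hour 9 and finishes at hour 12.
After hyperparameter sweep (finishes hour 12), model training can start at hour 12 and finishes at hour 13.

Working backward from the deadline:
Model export has no dependents, so it just needs to finish by hour 27. Starting by 27 − 2 = hour 25 achieves that.
Calibration must finish before model export (must start by hour 25, minus 1-hour gap → hour 24). With a 7-hour duration, calibration must start by 24 − 7 = hour 17.
Model training must finish in time for calibration (must start by hour 17); model export (must start by hour 25). The tightest is hour 17, so model training must start by 17 − 1 = hour 16.
So model training can start as early as hour 12 and as late as hour 16, giving 16 − 12 = 4 hours of slack.

4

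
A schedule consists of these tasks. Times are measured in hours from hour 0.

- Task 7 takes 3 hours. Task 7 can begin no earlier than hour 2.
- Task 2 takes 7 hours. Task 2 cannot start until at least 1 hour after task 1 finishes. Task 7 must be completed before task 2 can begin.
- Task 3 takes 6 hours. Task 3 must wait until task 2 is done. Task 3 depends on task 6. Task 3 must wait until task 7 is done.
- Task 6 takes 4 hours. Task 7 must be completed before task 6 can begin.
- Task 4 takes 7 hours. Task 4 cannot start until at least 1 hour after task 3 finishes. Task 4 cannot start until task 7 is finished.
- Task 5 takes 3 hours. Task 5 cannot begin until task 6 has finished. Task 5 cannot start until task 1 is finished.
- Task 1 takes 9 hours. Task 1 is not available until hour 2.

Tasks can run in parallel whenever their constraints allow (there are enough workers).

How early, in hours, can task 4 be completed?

33

Task 7 cannot begin until its own release at hour 2. It runs from hour 2 to 2 + 3 = hour 5.
After task 7 (finishes hour 5), task 6 can start at hour 5 and finishes at hour 9.
After its own release at hour 2, task 1 can start at hour 2 and finishes at hour 11.
Task 2 has to wait for task 1 (finishes hour 11, plus 1-hour gap → hour 12); task 7 (finishes hour 5). The latest of these is hour 12, so task 2 runs hour 12 to 12 + 7 = hour 19.
Task 3 cannot start until task 2 (finishes hour 19); task 6 (finishes hour 9); task 7 (finishes hour 5). The controlling bound is hour 19, so task 3 finishes at 19 + 6 = hour 25.
Task 4 has to wait for task 3 (finishes hour 25, plus 1-hour gap → hour 26); task 7 (finishes hour 5). The latest of these is hour 26, so task 4 runs hour 26 to 26 + 7 = hour 33.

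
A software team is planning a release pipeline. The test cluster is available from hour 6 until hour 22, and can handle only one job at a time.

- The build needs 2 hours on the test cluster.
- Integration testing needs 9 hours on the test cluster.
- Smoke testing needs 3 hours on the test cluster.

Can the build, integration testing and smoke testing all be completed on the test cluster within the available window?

The test cluster window is 22 − 6 = 16 hours.
Running back to back, the jobs need 2 + 9 + 3 = 14 hours on the test cluster.
Since 14 ≤ 16, they fit within the window.

Yes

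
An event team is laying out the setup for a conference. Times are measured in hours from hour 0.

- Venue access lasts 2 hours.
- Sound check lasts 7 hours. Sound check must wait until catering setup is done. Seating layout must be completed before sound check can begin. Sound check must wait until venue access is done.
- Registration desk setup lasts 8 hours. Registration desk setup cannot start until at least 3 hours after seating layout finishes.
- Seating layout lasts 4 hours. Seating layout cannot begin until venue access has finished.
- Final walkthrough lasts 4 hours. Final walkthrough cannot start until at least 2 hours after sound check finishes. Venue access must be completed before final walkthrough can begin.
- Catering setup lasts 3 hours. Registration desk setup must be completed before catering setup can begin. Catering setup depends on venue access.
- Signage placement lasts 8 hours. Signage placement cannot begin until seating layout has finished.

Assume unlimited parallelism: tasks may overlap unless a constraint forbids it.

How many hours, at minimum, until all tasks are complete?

33

Venue access has no prerequisites, so it starts at hour 0 and finishes at hour 2.
After venue access (finishes hour 2), seating layout can start at hour 2 and finishes at hour 6.
After seating layout (finishes hour 6), signage placement can start at hour 6 and finishes at hour 14.
After seating layout (finishes hour 6, plus 3-hour gap → hour 9), registration desk setup can start at hour 9 and finishes at hour 17.
Catering setup has to wait for registration desk setup (finishes hour 17); venue access (finishes hour 2). The latest of these is hour 17, so catering setup runs hour 17 to 17 + 3 = hour 20.
Sound check needs all of catering setup (finishes hour 20); seating layout (finishes hour 6); venue access (finishes hour 2). That puts its earliest start at hour 20; it finishes at 20 + 7 = hour 27.
For final walkthrough: sound check (finishes hour 27, plus 2-hour gap → hour 29); venue access (finishes hour 2). Taking the maximum gives a start of hour 29, and it finishes at 29 + 4 = hour 33.
All tasks are finished once the last one completes. Finish times: Venue access at 2, Seating layout at 6, Registration desk setup at 17, Signage placement at 14, Catering setup at 20, Sound check at 27, Final walkthrough at 33. The latest is hour 33.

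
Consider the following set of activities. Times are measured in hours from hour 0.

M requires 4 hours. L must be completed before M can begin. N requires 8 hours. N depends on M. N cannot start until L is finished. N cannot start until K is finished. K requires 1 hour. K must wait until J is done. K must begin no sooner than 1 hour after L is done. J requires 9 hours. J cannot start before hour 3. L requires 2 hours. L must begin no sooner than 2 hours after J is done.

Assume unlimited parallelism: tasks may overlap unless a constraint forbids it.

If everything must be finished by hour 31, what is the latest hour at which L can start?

17

N has no dependents, so it just needs to finish by hour 31. Starting by 31 − 8 = hour 23 achieves that.
K feeds into N (must start by hour 23); so K must finish by hour 23 and therefore start by hour 22.
M must finish before N (must start by hour 23). With a 4-hour duration, M must start by 23 − 4 = hour 19.
L has several dependents: K (must start by hour 22, minus 1-hour gap → hour 21); M (must start by hour 19); N (must start by hour 23). The earliest of those limits is hour 19, so L must start by 19 − 2 = hour 17.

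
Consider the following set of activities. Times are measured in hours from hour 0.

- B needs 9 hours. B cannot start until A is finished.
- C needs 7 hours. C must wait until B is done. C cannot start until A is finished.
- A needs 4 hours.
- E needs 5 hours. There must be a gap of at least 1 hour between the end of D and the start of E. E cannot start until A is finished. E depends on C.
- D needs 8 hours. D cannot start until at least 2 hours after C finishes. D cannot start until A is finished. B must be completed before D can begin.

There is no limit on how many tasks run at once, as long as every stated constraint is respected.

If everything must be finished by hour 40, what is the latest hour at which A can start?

To finish by hour 40, E (duration 5) must start no later than hour 35.
D has to be done before E (must start by hour 35, minus 1-hour gap → hour 34). That means finishing by hour 34, i.e. starting by 34 − 8 = hour 26.
C has several dependents: D (must start by hour 26, minus 2-hour gap → hour 24); E (must start by hour 35). The earliest of those limits is hour 24, so C must start by 24 − 7 = hour 17.
For B: C (must start by hour 17); D (must start by hour 26). The most restrictive is hour 17; with a 9-hour duration, B must start by hour 8.
A must finish in time for B (must start by hour 8); C (must start by hour 17); D (must start by hour 26); E (must start by hour 35). The tightest is hour 8, so A must start by 8 − 4 = hour 4.

4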